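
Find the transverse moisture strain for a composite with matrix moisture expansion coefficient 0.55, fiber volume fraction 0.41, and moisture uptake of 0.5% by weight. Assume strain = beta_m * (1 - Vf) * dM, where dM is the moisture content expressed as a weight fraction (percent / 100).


dM = 0.5/100 = 0.005
strain = beta_m * (1-Vf) * dM = 0.55 * 0.59 * 0.005 = 0.0016225

0.0016225


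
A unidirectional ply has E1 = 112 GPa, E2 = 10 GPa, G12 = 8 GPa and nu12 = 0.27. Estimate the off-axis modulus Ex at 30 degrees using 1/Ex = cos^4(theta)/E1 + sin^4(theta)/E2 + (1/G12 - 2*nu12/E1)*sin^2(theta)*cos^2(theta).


cos^4(30) = 0.5625, sin^4(30) = 0.0625, sin^2(30)*cos^2(30) = 0.1875
1/G12 - 2*nu12/E1 = 1/8 - 2*0.27/112 = 0.120179 GPa^-1
1/Ex = 0.5625/112 + 0.0625/10 + 0.120179*0.1875 = 0.0338058 GPa^-1
Ex = 29.58 GPa

29.58 GPa


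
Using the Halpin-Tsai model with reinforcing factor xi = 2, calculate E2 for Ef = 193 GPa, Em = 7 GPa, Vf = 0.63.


eta = (Ef/Em - 1)/(Ef/Em + xi) = (27.5714 - 1)/(27.5714 + 2) = 0.8986
E2 = Em*(1+xi*eta*Vf)/(1-eta*Vf) = 34.4 GPa

34.4 GPa


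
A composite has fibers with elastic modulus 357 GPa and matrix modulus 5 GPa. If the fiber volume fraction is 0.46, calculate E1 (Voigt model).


E1 = Ef*Vf + Em*(1-Vf) = 357*0.46 + 5*0.54 = 166.92 GPa

166.92 GPa


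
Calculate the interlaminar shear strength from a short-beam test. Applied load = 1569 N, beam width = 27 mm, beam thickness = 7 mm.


ILSS = 3F/(4bh) = 3*1569/(4*27*7) = 6.23 MPa

6.23 MPa


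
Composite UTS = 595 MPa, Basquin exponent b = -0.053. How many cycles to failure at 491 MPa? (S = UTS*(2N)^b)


N = 0.5 * (S/UTS)^(1/b) = 0.5 * (491/595)^(1/-0.053) = 18.7596 cycles

18.7596 cycles


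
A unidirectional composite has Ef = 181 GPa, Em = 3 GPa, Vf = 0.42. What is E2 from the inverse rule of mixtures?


1/E2 = Vf/Ef + (1-Vf)/Em = 0.42/181 + 0.58/3
E2 = 5.11 GPa

5.11 GPa


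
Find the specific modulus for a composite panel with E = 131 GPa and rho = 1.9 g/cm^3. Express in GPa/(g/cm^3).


Specific stiffness = E/rho = 131/1.9 = 68.9 GPa/(g/cm^3)

68.9 GPa/(g/cm^3)


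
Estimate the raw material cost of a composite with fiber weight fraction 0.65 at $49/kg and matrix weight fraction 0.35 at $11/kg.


Cost = cost_f*Wf + cost_m*Wm = 49*0.65 + 11*0.35 = $35.7/kg

$35.7/kg


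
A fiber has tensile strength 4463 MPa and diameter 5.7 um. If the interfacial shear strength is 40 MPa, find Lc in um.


Lc = sigma_f * d / (2 * tau_i) = 4463 * 5.7 / (2 * 40) = 318.0 um

318.0 um


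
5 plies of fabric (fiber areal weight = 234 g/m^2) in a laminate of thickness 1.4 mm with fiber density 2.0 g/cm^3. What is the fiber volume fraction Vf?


Vf = n * FAW / (rho_f * h * 1000) = 5 * 234 / (2.0 * 1.4 * 1000) = 0.4179

0.4179


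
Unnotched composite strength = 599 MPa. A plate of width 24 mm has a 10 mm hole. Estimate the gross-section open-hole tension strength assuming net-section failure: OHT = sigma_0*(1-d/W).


OHT = sigma_0*(1-d/W) = 599*(1-10/24) = 349.4 MPa

349.4 MPa


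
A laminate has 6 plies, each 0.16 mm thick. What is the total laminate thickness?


h = n * t_ply = 6 * 0.16 = 0.96 mm

0.96 mm


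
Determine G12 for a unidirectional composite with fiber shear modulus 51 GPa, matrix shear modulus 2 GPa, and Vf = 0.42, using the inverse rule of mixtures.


1/G12 = Vf/Gf + (1-Vf)/Gm = 0.42/51 + 0.58/2
G12 = 3.35 GPa

3.35 GPa


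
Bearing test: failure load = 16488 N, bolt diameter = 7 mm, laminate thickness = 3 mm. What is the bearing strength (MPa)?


sigma_br = F/(d*h) = 16488/(7*3) = 785.1 MPa

785.1 MPa


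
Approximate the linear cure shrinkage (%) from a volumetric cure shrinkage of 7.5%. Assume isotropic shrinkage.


Linear shrinkage ≈ vol_shrink/3 = 7.5/3 = 2.5%

2.5%


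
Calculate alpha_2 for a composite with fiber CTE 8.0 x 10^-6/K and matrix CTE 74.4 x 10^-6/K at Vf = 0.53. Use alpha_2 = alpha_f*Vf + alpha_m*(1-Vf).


alpha_2 = alpha_f*Vf + alpha_m*(1-Vf) = 8.0*0.53 + 74.4*0.47 = 39.2 x 10^-6/K

39.2 x 10^-6/K


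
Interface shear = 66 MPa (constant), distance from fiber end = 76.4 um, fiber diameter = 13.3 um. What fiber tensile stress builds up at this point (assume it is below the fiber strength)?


Force balance: sigma_f * (pi*d^2/4) = tau * (pi*d) * x  ->  sigma_f = 4 * tau * x / d
sigma_f = 4 * 66 * 76.4 / 13.3 = 1516.5 MPa

1516.5 MPa


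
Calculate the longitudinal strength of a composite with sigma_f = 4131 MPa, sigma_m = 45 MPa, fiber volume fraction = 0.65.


sigma_1 = sigma_f*Vf + sigma_m*(1-Vf) = 4131*0.65 + 45*0.35 = 2700.9 MPa

2700.9 MPa


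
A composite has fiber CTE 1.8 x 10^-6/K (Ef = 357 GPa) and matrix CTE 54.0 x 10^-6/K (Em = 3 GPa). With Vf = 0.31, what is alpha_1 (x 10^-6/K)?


E1 = Ef*Vf + Em*(1-Vf) = 112.74
alpha_1 = (alpha_f*Ef*Vf + alpha_m*Em*(1-Vf))/E1 = 2.76 x 10^-6/K

2.76 x 10^-6/K


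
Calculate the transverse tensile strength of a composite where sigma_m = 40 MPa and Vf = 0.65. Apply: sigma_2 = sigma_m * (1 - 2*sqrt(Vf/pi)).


factor = 1 - 2*sqrt(0.65/pi) = 0.0903
sigma_2 = 40 * 0.0903 = 3.61 MPa

3.61 MPa


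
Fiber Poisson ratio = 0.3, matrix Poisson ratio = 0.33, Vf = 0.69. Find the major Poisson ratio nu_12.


nu_12 = nu_f*Vf + nu_m*(1-Vf) = 0.3*0.69 + 0.33*0.31 = 0.3093

0.3093


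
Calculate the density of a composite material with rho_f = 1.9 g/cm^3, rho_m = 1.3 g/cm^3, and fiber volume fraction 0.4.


rho_c = rho_f*Vf + rho_m*(1-Vf) = 1.9*0.4 + 1.3*0.6 = 1.54 g/cm^3

1.54 g/cm^3


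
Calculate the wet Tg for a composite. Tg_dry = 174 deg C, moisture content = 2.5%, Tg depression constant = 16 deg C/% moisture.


Tg_wet = Tg_dry - k*moisture = 174 - 16*2.5 = 134.0 deg C

134.0 deg C


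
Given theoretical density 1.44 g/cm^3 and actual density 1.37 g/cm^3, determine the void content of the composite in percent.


Void% = (rho_theo - rho_actual)/rho_theo * 100 = (1.44 - 1.37)/1.44 * 100 = 4.86%

4.86%


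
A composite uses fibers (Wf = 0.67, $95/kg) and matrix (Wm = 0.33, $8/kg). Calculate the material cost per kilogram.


Cost = cost_f*Wf + cost_m*Wm = 95*0.67 + 8*0.33 = $66.29/kg

$66.29/kg


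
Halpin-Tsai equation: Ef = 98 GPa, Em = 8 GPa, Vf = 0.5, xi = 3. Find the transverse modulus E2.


eta = (Ef/Em - 1)/(Ef/Em + xi) = (12.25 - 1)/(12.25 + 3) = 0.7377
E2 = Em*(1+xi*eta*Vf)/(1-eta*Vf) = 26.7 GPa

26.7 GPa


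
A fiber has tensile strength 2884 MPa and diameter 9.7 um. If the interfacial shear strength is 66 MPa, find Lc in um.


Lc = sigma_f * d / (2 * tau_i) = 2884 * 9.7 / (2 * 66) = 211.9 um

211.9 um


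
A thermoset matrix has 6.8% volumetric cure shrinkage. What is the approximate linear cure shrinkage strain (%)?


Linear shrinkage ≈ vol_shrink/3 = 6.8/3 = 2.267%

2.267%


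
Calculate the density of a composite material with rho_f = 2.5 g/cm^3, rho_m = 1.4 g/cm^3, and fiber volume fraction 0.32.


rho_c = rho_f*Vf + rho_m*(1-Vf) = 2.5*0.32 + 1.4*0.68 = 1.752 g/cm^3

1.752 g/cm^3


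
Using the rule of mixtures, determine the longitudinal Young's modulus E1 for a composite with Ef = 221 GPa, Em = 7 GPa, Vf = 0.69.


E1 = Ef*Vf + Em*(1-Vf) = 221*0.69 + 7*0.31 = 154.66 GPa

154.66 GPa


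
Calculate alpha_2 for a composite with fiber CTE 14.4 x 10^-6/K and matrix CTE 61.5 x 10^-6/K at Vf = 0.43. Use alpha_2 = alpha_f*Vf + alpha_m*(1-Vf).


alpha_2 = alpha_f*Vf + alpha_m*(1-Vf) = 14.4*0.43 + 61.5*0.57 = 41.2 x 10^-6/K

41.2 x 10^-6/K


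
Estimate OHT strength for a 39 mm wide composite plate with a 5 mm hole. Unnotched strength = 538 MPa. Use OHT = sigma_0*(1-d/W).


OHT = sigma_0*(1-d/W) = 538*(1-5/39) = 469.0 MPa

469.0 MPa


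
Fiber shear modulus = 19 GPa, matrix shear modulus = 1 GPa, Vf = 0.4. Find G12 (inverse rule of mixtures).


1/G12 = Vf/Gf + (1-Vf)/Gm = 0.4/19 + 0.6/1
G12 = 1.61 GPa

1.61 GPa


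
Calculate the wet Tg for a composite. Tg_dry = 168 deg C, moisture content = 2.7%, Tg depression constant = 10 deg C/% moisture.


Tg_wet = Tg_dry - k*moisture = 168 - 10*2.7 = 141.0 deg C

141.0 deg C


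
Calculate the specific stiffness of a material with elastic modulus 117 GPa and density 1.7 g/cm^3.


Specific stiffness = E/rho = 117/1.7 = 68.8 GPa/(g/cm^3)

68.8 GPa/(g/cm^3)


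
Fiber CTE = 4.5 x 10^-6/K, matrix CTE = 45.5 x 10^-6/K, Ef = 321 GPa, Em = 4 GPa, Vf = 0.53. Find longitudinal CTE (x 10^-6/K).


E1 = Ef*Vf + Em*(1-Vf) = 172.01
alpha_1 = (alpha_f*Ef*Vf + alpha_m*Em*(1-Vf))/E1 = 4.95 x 10^-6/K

4.95 x 10^-6/K


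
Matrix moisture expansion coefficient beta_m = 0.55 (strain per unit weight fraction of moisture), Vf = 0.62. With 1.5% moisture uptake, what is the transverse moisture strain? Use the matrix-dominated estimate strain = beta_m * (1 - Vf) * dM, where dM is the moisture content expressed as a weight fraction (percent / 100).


dM = 1.5/100 = 0.015
strain = beta_m * (1-Vf) * dM = 0.55 * 0.38 * 0.015 = 0.003135

0.003135


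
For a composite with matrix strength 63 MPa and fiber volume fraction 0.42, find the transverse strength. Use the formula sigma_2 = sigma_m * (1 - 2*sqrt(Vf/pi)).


factor = 1 - 2*sqrt(0.42/pi) = 0.2687
sigma_2 = 63 * 0.2687 = 16.93 MPa

16.93 MPa


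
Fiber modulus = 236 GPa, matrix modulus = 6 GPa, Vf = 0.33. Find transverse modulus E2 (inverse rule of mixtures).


1/E2 = Vf/Ef + (1-Vf)/Em = 0.33/236 + 0.67/6
E2 = 8.84 GPa

8.84 GPa


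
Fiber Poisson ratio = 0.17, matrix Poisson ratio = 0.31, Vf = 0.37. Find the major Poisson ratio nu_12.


nu_12 = nu_f*Vf + nu_m*(1-Vf) = 0.17*0.37 + 0.31*0.63 = 0.2582

0.2582


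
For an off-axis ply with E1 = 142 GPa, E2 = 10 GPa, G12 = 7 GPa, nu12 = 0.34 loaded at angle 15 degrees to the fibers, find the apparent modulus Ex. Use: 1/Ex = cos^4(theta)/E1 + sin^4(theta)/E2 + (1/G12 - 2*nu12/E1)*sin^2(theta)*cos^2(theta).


cos^4(15) = 0.870513, sin^4(15) = 0.004487, sin^2(15)*cos^2(15) = 0.0625
1/G12 - 2*nu12/E1 = 1/7 - 2*0.34/142 = 0.138068 GPa^-1
1/Ex = 0.870513/142 + 0.004487/10 + 0.138068*0.0625 = 0.0152084 GPa^-1
Ex = 65.75 GPa

65.75 GPa


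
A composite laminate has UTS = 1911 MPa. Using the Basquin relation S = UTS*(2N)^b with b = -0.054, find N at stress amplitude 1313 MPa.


N = 0.5 * (S/UTS)^(1/b) = 0.5 * (1313/1911)^(1/-0.054) = 521.6915 cycles

521.6915 cycles


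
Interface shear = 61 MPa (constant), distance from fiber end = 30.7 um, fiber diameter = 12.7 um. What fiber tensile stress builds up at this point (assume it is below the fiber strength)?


Force balance: sigma_f * (pi*d^2/4) = tau * (pi*d) * x  ->  sigma_f = 4 * tau * x / d
sigma_f = 4 * 61 * 30.7 / 12.7 = 589.8 MPa

589.8 MPa


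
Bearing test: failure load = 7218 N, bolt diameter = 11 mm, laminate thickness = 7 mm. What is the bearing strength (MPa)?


sigma_br = F/(d*h) = 7218/(11*7) = 93.7 MPa

93.7 MPa


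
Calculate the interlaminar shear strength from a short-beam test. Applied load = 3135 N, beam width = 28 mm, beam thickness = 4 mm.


ILSS = 3F/(4bh) = 3*3135/(4*28*4) = 20.99 MPa

20.99 MPa


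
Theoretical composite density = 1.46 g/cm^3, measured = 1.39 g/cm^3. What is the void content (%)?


Void% = (rho_theo - rho_actual)/rho_theo * 100 = (1.46 - 1.39)/1.46 * 100 = 4.79%

4.79%


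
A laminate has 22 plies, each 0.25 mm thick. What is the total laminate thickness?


h = n * t_ply = 22 * 0.25 = 5.5 mm

5.5 mm


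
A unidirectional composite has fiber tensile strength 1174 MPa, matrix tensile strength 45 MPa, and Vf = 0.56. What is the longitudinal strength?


sigma_1 = sigma_f*Vf + sigma_m*(1-Vf) = 1174*0.56 + 45*0.44 = 677.2 MPa

677.2 MPa


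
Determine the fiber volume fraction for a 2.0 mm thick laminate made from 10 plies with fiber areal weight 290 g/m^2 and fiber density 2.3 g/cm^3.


Vf = n * FAW / (rho_f * h * 1000) = 10 * 290 / (2.3 * 2.0 * 1000) = 0.6304

0.6304


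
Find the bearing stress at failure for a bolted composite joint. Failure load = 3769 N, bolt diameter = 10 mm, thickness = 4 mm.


sigma_br = F/(d*h) = 3769/(10*4) = 94.2 MPa

94.2 MPa


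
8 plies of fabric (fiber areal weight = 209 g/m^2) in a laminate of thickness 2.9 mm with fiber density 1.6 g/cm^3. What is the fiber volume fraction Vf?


Vf = n * FAW / (rho_f * h * 1000) = 8 * 209 / (1.6 * 2.9 * 1000) = 0.3603

0.3603


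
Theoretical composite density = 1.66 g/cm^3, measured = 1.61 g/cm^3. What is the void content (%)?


Void% = (rho_theo - rho_actual)/rho_theo * 100 = (1.66 - 1.61)/1.66 * 100 = 3.01%

3.01%


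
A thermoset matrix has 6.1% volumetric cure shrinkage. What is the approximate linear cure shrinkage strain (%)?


Linear shrinkage ≈ vol_shrink/3 = 6.1/3 = 2.033%

2.033%


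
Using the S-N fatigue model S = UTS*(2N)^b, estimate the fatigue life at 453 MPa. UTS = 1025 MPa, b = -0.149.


N = 0.5 * (S/UTS)^(1/b) = 0.5 * (453/1025)^(1/-0.149) = 119.9521 cycles

119.9521 cycles


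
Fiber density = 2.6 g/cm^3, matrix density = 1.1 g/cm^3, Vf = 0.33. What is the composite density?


rho_c = rho_f*Vf + rho_m*(1-Vf) = 2.6*0.33 + 1.1*0.67 = 1.595 g/cm^3

1.595 g/cm^3


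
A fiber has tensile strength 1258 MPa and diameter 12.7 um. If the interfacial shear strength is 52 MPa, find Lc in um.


Lc = sigma_f * d / (2 * tau_i) = 1258 * 12.7 / (2 * 52) = 153.6 um

153.6 um


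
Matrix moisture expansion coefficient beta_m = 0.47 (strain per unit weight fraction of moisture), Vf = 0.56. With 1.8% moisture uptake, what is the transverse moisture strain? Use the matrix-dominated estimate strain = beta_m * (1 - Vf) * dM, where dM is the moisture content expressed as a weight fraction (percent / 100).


dM = 1.8/100 = 0.018
strain = beta_m * (1-Vf) * dM = 0.47 * 0.44 * 0.018 = 0.0037224

0.0037224


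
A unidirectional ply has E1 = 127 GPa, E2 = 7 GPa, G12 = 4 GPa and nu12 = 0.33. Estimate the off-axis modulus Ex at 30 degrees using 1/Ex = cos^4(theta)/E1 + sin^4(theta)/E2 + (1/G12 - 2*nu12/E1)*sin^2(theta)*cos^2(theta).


cos^4(30) = 0.5625, sin^4(30) = 0.0625, sin^2(30)*cos^2(30) = 0.1875
1/G12 - 2*nu12/E1 = 1/4 - 2*0.33/127 = 0.244803 GPa^-1
1/Ex = 0.5625/127 + 0.0625/7 + 0.244803*0.1875 = 0.0592583 GPa^-1
Ex = 16.88 GPa

16.88 GPa


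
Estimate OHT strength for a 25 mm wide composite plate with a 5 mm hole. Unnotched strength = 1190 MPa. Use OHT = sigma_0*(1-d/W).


OHT = sigma_0*(1-d/W) = 1190*(1-5/25) = 952.0 MPa

952.0 MPa


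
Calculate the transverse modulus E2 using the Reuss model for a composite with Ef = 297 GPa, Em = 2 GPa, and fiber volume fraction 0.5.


1/E2 = Vf/Ef + (1-Vf)/Em = 0.5/297 + 0.5/2
E2 = 3.97 GPa

3.97 GPa


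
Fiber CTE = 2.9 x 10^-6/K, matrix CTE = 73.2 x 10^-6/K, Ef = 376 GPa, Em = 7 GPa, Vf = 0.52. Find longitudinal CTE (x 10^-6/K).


E1 = Ef*Vf + Em*(1-Vf) = 198.88
alpha_1 = (alpha_f*Ef*Vf + alpha_m*Em*(1-Vf))/E1 = 4.09 x 10^-6/K

4.09 x 10^-6/K


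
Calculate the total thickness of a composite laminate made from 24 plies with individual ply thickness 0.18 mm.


h = n * t_ply = 24 * 0.18 = 4.32 mm

4.32 mm


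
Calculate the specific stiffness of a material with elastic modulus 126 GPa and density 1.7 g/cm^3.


Specific stiffness = E/rho = 126/1.7 = 74.1 GPa/(g/cm^3)

74.1 GPa/(g/cm^3)


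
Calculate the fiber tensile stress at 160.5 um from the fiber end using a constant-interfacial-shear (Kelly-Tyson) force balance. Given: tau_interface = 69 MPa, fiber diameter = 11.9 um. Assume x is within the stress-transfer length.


Force balance: sigma_f * (pi*d^2/4) = tau * (pi*d) * x  ->  sigma_f = 4 * tau * x / d
sigma_f = 4 * 69 * 160.5 / 11.9 = 3722.5 MPa

3722.5 MPa


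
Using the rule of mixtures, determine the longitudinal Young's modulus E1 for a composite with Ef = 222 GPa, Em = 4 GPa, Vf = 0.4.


E1 = Ef*Vf + Em*(1-Vf) = 222*0.4 + 4*0.6 = 91.2 GPa

91.2 GPa


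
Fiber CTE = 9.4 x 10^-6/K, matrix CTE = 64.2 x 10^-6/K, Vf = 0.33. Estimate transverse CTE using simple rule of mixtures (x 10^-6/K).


alpha_2 = alpha_f*Vf + alpha_m*(1-Vf) = 9.4*0.33 + 64.2*0.67 = 46.1 x 10^-6/K

46.1 x 10^-6/K


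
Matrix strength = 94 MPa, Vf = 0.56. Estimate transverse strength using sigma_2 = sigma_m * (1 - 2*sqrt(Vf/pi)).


factor = 1 - 2*sqrt(0.56/pi) = 0.1556
sigma_2 = 94 * 0.1556 = 14.63 MPa

14.63 MPa


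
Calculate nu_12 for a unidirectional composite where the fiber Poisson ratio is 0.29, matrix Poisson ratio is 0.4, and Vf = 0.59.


nu_12 = nu_f*Vf + nu_m*(1-Vf) = 0.29*0.59 + 0.4*0.41 = 0.3351

0.3351


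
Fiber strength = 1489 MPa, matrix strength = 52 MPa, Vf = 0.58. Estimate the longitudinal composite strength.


sigma_1 = sigma_f*Vf + sigma_m*(1-Vf) = 1489*0.58 + 52*0.42 = 885.5 MPa

885.5 MPa


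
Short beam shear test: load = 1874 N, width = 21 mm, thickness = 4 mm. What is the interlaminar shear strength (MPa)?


ILSS = 3F/(4bh) = 3*1874/(4*21*4) = 16.73 MPa

16.73 MPa


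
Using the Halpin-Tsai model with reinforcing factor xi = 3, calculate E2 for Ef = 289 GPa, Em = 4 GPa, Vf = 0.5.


eta = (Ef/Em - 1)/(Ef/Em + xi) = (72.25 - 1)/(72.25 + 3) = 0.9468
E2 = Em*(1+xi*eta*Vf)/(1-eta*Vf) = 18.38 GPa

18.38 GPa


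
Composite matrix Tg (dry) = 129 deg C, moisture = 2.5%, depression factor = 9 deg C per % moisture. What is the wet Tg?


Tg_wet = Tg_dry - k*moisture = 129 - 9*2.5 = 106.5 deg C

106.5 deg C


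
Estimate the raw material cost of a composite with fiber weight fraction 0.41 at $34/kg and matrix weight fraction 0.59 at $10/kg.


Cost = cost_f*Wf + cost_m*Wm = 34*0.41 + 10*0.59 = $19.84/kg

$19.84/kg


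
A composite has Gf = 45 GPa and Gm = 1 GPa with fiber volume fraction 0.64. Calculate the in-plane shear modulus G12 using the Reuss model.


1/G12 = Vf/Gf + (1-Vf)/Gm = 0.64/45 + 0.36/1
G12 = 2.67 GPa

2.67 GPa


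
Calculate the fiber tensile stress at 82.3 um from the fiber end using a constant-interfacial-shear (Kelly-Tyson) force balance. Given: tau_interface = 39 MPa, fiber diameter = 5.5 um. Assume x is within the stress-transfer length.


Force balance: sigma_f * (pi*d^2/4) = tau * (pi*d) * x  ->  sigma_f = 4 * tau * x / d
sigma_f = 4 * 39 * 82.3 / 5.5 = 2334.3 MPa

2334.3 MPa


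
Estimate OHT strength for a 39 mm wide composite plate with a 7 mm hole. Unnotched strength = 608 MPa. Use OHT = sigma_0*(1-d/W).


OHT = sigma_0*(1-d/W) = 608*(1-7/39) = 498.9 MPa

498.9 MPa


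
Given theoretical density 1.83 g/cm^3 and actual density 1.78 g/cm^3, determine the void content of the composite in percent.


Void% = (rho_theo - rho_actual)/rho_theo * 100 = (1.83 - 1.78)/1.83 * 100 = 2.73%

2.73%


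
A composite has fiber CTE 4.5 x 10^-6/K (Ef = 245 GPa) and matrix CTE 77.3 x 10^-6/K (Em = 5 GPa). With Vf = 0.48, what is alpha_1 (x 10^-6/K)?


E1 = Ef*Vf + Em*(1-Vf) = 120.2
alpha_1 = (alpha_f*Ef*Vf + alpha_m*Em*(1-Vf))/E1 = 6.07 x 10^-6/K

6.07 x 10^-6/K


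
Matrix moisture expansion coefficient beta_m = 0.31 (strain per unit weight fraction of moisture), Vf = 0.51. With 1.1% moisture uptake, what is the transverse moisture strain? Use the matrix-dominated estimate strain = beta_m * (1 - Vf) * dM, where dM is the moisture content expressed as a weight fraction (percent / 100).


dM = 1.1/100 = 0.011
strain = beta_m * (1-Vf) * dM = 0.31 * 0.49 * 0.011 = 0.0016709

0.0016709


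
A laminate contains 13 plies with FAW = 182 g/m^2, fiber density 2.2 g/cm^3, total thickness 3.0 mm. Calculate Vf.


Vf = n * FAW / (rho_f * h * 1000) = 13 * 182 / (2.2 * 3.0 * 1000) = 0.3585

0.3585


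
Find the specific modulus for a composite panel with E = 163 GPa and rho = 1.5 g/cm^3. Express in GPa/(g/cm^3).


Specific stiffness = E/rho = 163/1.5 = 108.7 GPa/(g/cm^3)

108.7 GPa/(g/cm^3)


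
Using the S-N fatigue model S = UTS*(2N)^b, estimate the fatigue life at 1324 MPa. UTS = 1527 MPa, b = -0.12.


N = 0.5 * (S/UTS)^(1/b) = 0.5 * (1324/1527)^(1/-0.12) = 1.6415 cycles

1.6415 cycles


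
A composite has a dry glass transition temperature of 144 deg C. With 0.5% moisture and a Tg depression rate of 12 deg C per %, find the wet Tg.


Tg_wet = Tg_dry - k*moisture = 144 - 12*0.5 = 138.0 deg C

138.0 deg C


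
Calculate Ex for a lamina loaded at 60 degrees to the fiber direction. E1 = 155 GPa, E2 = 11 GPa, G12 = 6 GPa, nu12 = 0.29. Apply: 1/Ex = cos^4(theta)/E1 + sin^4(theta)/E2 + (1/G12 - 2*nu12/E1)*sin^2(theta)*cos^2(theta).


cos^4(60) = 0.0625, sin^4(60) = 0.5625, sin^2(60)*cos^2(60) = 0.1875
1/G12 - 2*nu12/E1 = 1/6 - 2*0.29/155 = 0.162925 GPa^-1
1/Ex = 0.0625/155 + 0.5625/11 + 0.162925*0.1875 = 0.082088 GPa^-1
Ex = 12.18 GPa

12.18 GPa


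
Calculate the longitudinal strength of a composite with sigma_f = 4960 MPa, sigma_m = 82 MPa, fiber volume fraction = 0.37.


sigma_1 = sigma_f*Vf + sigma_m*(1-Vf) = 4960*0.37 + 82*0.63 = 1886.9 MPa

1886.9 MPa


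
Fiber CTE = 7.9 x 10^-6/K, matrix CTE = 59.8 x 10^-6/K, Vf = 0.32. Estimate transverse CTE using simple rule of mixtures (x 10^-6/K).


alpha_2 = alpha_f*Vf + alpha_m*(1-Vf) = 7.9*0.32 + 59.8*0.68 = 43.2 x 10^-6/K

43.2 x 10^-6/K


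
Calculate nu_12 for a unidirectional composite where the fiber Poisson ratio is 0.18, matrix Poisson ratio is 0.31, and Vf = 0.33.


nu_12 = nu_f*Vf + nu_m*(1-Vf) = 0.18*0.33 + 0.31*0.67 = 0.2671

0.2671


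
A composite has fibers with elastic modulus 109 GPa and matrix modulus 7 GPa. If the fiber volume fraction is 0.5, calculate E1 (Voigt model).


E1 = Ef*Vf + Em*(1-Vf) = 109*0.5 + 7*0.5 = 58.0 GPa

58.0 GPa


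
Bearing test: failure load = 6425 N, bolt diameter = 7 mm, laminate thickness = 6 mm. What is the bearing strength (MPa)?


sigma_br = F/(d*h) = 6425/(7*6) = 153.0 MPa

153.0 MPa


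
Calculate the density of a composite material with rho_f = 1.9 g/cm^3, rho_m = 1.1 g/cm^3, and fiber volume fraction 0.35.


rho_c = rho_f*Vf + rho_m*(1-Vf) = 1.9*0.35 + 1.1*0.65 = 1.38 g/cm^3

1.38 g/cm^3


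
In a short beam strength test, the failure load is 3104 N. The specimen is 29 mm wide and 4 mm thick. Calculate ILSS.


ILSS = 3F/(4bh) = 3*3104/(4*29*4) = 20.07 MPa

20.07 MPa


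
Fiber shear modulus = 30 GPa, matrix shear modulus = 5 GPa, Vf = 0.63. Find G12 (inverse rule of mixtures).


1/G12 = Vf/Gf + (1-Vf)/Gm = 0.63/30 + 0.37/5
G12 = 10.53 GPa

10.53 GPa


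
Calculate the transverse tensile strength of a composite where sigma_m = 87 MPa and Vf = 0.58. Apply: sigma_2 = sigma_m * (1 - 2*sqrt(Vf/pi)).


factor = 1 - 2*sqrt(0.58/pi) = 0.1407
sigma_2 = 87 * 0.1407 = 12.24 MPa

12.24 MPa


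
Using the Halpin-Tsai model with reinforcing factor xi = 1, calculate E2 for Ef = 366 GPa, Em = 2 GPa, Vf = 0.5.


eta = (Ef/Em - 1)/(Ef/Em + xi) = (183.0 - 1)/(183.0 + 1) = 0.9891
E2 = Em*(1+xi*eta*Vf)/(1-eta*Vf) = 5.91 GPa

5.91 GPa


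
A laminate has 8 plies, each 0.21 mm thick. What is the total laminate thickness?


h = n * t_ply = 8 * 0.21 = 1.68 mm

1.68 mm


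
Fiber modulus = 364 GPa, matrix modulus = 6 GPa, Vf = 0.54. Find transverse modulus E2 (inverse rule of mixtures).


1/E2 = Vf/Ef + (1-Vf)/Em = 0.54/364 + 0.46/6
E2 = 12.8 GPa

12.8 GPa


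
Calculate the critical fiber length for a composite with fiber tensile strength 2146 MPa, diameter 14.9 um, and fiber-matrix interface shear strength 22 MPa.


Lc = sigma_f * d / (2 * tau_i) = 2146 * 14.9 / (2 * 22) = 726.7 um

726.7 um


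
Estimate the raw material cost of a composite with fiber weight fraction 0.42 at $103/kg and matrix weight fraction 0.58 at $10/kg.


Cost = cost_f*Wf + cost_m*Wm = 103*0.42 + 10*0.58 = $49.06/kg

$49.06/kg


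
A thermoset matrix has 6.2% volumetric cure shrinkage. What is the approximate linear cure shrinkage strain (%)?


Linear shrinkage ≈ vol_shrink/3 = 6.2/3 = 2.067%

2.067%


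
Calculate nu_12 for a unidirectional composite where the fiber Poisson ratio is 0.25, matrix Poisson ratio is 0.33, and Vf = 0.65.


nu_12 = nu_f*Vf + nu_m*(1-Vf) = 0.25*0.65 + 0.33*0.35 = 0.278

0.278


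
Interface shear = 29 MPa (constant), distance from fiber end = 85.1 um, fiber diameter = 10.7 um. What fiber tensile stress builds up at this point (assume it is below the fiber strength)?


Force balance: sigma_f * (pi*d^2/4) = tau * (pi*d) * x  ->  sigma_f = 4 * tau * x / d
sigma_f = 4 * 29 * 85.1 / 10.7 = 922.6 MPa

922.6 MPa


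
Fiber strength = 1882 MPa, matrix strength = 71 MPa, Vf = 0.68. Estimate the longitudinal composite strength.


sigma_1 = sigma_f*Vf + sigma_m*(1-Vf) = 1882*0.68 + 71*0.32 = 1302.5 MPa

1302.5 MPa


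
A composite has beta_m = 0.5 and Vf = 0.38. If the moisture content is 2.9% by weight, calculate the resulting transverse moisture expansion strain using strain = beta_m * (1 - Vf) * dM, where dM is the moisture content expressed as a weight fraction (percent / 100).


dM = 2.9/100 = 0.029
strain = beta_m * (1-Vf) * dM = 0.5 * 0.62 * 0.029 = 0.00899

0.00899


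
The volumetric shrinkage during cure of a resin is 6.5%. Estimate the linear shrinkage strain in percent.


Linear shrinkage ≈ vol_shrink/3 = 6.5/3 = 2.167%

2.167%


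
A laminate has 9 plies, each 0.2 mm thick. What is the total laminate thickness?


h = n * t_ply = 9 * 0.2 = 1.8 mm

1.8 mm


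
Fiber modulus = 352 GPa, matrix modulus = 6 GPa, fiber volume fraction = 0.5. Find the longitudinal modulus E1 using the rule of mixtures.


E1 = Ef*Vf + Em*(1-Vf) = 352*0.5 + 6*0.5 = 179.0 GPa

179.0 GPa


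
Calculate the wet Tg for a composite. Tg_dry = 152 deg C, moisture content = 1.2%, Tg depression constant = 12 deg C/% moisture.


Tg_wet = Tg_dry - k*moisture = 152 - 12*1.2 = 137.6 deg C

137.6 deg C


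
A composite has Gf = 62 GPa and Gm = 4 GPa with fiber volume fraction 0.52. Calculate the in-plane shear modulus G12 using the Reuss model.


1/G12 = Vf/Gf + (1-Vf)/Gm = 0.52/62 + 0.48/4
G12 = 7.79 GPa

7.79 GPa


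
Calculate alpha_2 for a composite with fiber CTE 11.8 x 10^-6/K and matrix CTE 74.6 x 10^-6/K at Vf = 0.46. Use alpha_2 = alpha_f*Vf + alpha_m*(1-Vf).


alpha_2 = alpha_f*Vf + alpha_m*(1-Vf) = 11.8*0.46 + 74.6*0.54 = 45.7 x 10^-6/K

45.7 x 10^-6/K


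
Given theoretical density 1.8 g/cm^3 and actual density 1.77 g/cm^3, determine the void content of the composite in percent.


Void% = (rho_theo - rho_actual)/rho_theo * 100 = (1.8 - 1.77)/1.8 * 100 = 1.67%

1.67%


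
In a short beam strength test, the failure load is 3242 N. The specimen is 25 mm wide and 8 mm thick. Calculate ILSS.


ILSS = 3F/(4bh) = 3*3242/(4*25*8) = 12.16 MPa

12.16 MPa


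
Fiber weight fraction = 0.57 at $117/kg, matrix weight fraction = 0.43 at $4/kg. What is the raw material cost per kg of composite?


Cost = cost_f*Wf + cost_m*Wm = 117*0.57 + 4*0.43 = $68.41/kg

$68.41/kg


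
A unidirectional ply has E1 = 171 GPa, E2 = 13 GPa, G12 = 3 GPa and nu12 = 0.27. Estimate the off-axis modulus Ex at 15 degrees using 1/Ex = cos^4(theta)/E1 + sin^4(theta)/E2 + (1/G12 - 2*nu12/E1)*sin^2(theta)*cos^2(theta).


cos^4(15) = 0.870513, sin^4(15) = 0.004487, sin^2(15)*cos^2(15) = 0.0625
1/G12 - 2*nu12/E1 = 1/3 - 2*0.27/171 = 0.330175 GPa^-1
1/Ex = 0.870513/171 + 0.004487/13 + 0.330175*0.0625 = 0.0260719 GPa^-1
Ex = 38.36 GPa

38.36 GPa


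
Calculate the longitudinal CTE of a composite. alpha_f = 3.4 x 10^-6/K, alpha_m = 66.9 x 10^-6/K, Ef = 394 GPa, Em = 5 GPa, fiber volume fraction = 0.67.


E1 = Ef*Vf + Em*(1-Vf) = 265.63
alpha_1 = (alpha_f*Ef*Vf + alpha_m*Em*(1-Vf))/E1 = 3.79 x 10^-6/K

3.79 x 10^-6/K


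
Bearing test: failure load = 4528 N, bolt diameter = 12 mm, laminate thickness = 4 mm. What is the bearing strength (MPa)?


sigma_br = F/(d*h) = 4528/(12*4) = 94.3 MPa

94.3 MPa


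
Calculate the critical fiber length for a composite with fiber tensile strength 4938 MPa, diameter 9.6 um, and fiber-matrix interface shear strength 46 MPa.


Lc = sigma_f * d / (2 * tau_i) = 4938 * 9.6 / (2 * 46) = 515.3 um

515.3 um


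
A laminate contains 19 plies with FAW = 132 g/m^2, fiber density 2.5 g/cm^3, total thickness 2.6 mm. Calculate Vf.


Vf = n * FAW / (rho_f * h * 1000) = 19 * 132 / (2.5 * 2.6 * 1000) = 0.3858

0.3858


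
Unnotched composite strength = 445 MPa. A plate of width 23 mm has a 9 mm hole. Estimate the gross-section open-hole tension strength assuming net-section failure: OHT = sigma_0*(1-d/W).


OHT = sigma_0*(1-d/W) = 445*(1-9/23) = 270.9 MPa

270.9 MPa


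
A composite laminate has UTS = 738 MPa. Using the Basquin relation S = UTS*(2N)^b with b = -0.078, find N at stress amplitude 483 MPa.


N = 0.5 * (S/UTS)^(1/b) = 0.5 * (483/738)^(1/-0.078) = 114.6423 cycles

114.6423 cycles


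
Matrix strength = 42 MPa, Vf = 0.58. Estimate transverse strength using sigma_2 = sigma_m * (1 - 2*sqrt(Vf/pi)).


factor = 1 - 2*sqrt(0.58/pi) = 0.1407
sigma_2 = 42 * 0.1407 = 5.91 MPa

5.91 MPa


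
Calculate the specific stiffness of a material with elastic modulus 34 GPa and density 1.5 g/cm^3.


Specific stiffness = E/rho = 34/1.5 = 22.7 GPa/(g/cm^3)

22.7 GPa/(g/cm^3)


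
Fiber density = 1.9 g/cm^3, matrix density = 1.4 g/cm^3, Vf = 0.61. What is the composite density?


rho_c = rho_f*Vf + rho_m*(1-Vf) = 1.9*0.61 + 1.4*0.39 = 1.705 g/cm^3

1.705 g/cm^3


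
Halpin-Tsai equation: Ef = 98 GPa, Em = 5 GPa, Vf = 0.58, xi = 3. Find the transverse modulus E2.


eta = (Ef/Em - 1)/(Ef/Em + xi) = (19.6 - 1)/(19.6 + 3) = 0.823
E2 = Em*(1+xi*eta*Vf)/(1-eta*Vf) = 23.27 GPa

23.27 GPa


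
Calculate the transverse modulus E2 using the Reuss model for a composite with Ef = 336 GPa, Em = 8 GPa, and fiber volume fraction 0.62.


1/E2 = Vf/Ef + (1-Vf)/Em = 0.62/336 + 0.38/8
E2 = 20.27 GPa

20.27 GPa


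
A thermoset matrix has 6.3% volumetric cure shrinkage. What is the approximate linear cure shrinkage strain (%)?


Linear shrinkage ≈ vol_shrink/3 = 6.3/3 = 2.1%

2.1%


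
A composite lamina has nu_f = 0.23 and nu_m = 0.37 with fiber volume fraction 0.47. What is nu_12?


nu_12 = nu_f*Vf + nu_m*(1-Vf) = 0.23*0.47 + 0.37*0.53 = 0.3042

0.3042


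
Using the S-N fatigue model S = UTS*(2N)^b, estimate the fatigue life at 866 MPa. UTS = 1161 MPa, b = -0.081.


N = 0.5 * (S/UTS)^(1/b) = 0.5 * (866/1161)^(1/-0.081) = 18.6531 cycles

18.6531 cycles


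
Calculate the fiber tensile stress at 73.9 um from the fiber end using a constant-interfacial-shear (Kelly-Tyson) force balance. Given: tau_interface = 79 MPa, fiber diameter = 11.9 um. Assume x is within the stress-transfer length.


Force balance: sigma_f * (pi*d^2/4) = tau * (pi*d) * x  ->  sigma_f = 4 * tau * x / d
sigma_f = 4 * 79 * 73.9 / 11.9 = 1962.4 MPa

1962.4 MPa


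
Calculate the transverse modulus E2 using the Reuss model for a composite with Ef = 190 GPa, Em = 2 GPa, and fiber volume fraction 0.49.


1/E2 = Vf/Ef + (1-Vf)/Em = 0.49/190 + 0.51/2
E2 = 3.88 GPa

3.88 GPa


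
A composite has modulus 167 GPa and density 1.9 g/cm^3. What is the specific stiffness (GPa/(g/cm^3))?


Specific stiffness = E/rho = 167/1.9 = 87.9 GPa/(g/cm^3)

87.9 GPa/(g/cm^3)


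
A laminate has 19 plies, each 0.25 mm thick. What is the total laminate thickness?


h = n * t_ply = 19 * 0.25 = 4.75 mm

4.75 mm


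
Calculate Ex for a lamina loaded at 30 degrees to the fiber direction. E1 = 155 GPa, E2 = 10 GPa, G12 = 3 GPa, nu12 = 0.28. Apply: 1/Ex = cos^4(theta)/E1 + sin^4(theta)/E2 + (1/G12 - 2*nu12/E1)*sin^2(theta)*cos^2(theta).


cos^4(30) = 0.5625, sin^4(30) = 0.0625, sin^2(30)*cos^2(30) = 0.1875
1/G12 - 2*nu12/E1 = 1/3 - 2*0.28/155 = 0.32972 GPa^-1
1/Ex = 0.5625/155 + 0.0625/10 + 0.32972*0.1875 = 0.0717016 GPa^-1
Ex = 13.95 GPa

13.95 GPa


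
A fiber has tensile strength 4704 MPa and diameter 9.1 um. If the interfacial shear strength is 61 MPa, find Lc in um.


Lc = sigma_f * d / (2 * tau_i) = 4704 * 9.1 / (2 * 61) = 350.9 um

350.9 um


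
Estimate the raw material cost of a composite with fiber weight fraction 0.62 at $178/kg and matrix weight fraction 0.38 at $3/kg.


Cost = cost_f*Wf + cost_m*Wm = 178*0.62 + 3*0.38 = $111.5/kg

$111.5/kg


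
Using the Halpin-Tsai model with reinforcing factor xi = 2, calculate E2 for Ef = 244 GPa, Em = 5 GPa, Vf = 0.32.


eta = (Ef/Em - 1)/(Ef/Em + xi) = (48.8 - 1)/(48.8 + 2) = 0.9409
E2 = Em*(1+xi*eta*Vf)/(1-eta*Vf) = 11.46 GPa

11.46 GPa


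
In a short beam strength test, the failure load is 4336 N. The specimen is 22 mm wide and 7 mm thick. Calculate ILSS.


ILSS = 3F/(4bh) = 3*4336/(4*22*7) = 21.12 MPa

21.12 MPa


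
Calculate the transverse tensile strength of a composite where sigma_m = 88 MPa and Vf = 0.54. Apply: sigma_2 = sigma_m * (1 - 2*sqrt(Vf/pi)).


factor = 1 - 2*sqrt(0.54/pi) = 0.1708
sigma_2 = 88 * 0.1708 = 15.03 MPa

15.03 MPa


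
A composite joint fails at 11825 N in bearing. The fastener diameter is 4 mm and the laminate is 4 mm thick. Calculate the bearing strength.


sigma_br = F/(d*h) = 11825/(4*4) = 739.1 MPa

739.1 MPa


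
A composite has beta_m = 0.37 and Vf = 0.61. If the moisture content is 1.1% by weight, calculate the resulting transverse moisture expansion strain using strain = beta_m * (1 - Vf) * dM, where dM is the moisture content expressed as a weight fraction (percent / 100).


dM = 1.1/100 = 0.011
strain = beta_m * (1-Vf) * dM = 0.37 * 0.39 * 0.011 = 0.0015873

0.0015873


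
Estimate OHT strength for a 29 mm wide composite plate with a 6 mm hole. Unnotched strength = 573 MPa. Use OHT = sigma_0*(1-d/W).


OHT = sigma_0*(1-d/W) = 573*(1-6/29) = 454.4 MPa

454.4 MPa


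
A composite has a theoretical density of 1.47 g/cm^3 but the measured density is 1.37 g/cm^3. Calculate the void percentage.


Void% = (rho_theo - rho_actual)/rho_theo * 100 = (1.47 - 1.37)/1.47 * 100 = 6.8%

6.8%


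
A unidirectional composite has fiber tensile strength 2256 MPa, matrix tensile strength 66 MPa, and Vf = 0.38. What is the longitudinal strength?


sigma_1 = sigma_f*Vf + sigma_m*(1-Vf) = 2256*0.38 + 66*0.62 = 898.2 MPa

898.2 MPa


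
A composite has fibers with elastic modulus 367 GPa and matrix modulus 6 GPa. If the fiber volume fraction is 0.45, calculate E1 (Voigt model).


E1 = Ef*Vf + Em*(1-Vf) = 367*0.45 + 6*0.55 = 168.45 GPa

168.45 GPa


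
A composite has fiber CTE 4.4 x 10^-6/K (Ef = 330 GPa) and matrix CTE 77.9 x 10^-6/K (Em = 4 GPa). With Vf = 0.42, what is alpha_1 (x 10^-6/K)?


E1 = Ef*Vf + Em*(1-Vf) = 140.92
alpha_1 = (alpha_f*Ef*Vf + alpha_m*Em*(1-Vf))/E1 = 5.61 x 10^-6/K

5.61 x 10^-6/K


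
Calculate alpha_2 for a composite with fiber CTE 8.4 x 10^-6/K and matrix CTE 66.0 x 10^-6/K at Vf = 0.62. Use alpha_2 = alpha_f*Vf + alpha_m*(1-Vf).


alpha_2 = alpha_f*Vf + alpha_m*(1-Vf) = 8.4*0.62 + 66.0*0.38 = 30.3 x 10^-6/K

30.3 x 10^-6/K


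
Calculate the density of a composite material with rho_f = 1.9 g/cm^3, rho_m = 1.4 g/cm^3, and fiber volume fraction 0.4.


rho_c = rho_f*Vf + rho_m*(1-Vf) = 1.9*0.4 + 1.4*0.6 = 1.6 g/cm^3

1.6 g/cm^3


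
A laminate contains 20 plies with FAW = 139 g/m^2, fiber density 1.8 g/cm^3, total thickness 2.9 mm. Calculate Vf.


Vf = n * FAW / (rho_f * h * 1000) = 20 * 139 / (1.8 * 2.9 * 1000) = 0.5326

0.5326


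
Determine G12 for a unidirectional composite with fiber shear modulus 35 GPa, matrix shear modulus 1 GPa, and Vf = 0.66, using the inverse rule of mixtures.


1/G12 = Vf/Gf + (1-Vf)/Gm = 0.66/35 + 0.34/1
G12 = 2.79 GPa

2.79 GPa


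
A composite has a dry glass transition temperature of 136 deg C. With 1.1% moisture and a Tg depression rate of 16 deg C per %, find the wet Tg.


Tg_wet = Tg_dry - k*moisture = 136 - 16*1.1 = 118.4 deg C

118.4 deg C


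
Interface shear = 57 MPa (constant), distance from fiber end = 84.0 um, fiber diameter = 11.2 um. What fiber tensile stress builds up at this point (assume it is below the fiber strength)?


Force balance: sigma_f * (pi*d^2/4) = tau * (pi*d) * x  ->  sigma_f = 4 * tau * x / d
sigma_f = 4 * 57 * 84.0 / 11.2 = 1710.0 MPa

1710.0 MPa


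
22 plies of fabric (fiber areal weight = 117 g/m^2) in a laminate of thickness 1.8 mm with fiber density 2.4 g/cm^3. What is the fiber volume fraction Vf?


Vf = n * FAW / (rho_f * h * 1000) = 22 * 117 / (2.4 * 1.8 * 1000) = 0.5958

0.5958


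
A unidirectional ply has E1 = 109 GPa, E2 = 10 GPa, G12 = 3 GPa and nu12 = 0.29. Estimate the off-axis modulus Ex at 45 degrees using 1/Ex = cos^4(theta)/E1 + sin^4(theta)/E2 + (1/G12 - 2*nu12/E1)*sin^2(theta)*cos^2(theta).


cos^4(45) = 0.25, sin^4(45) = 0.25, sin^2(45)*cos^2(45) = 0.25
1/G12 - 2*nu12/E1 = 1/3 - 2*0.29/109 = 0.328012 GPa^-1
1/Ex = 0.25/109 + 0.25/10 + 0.328012*0.25 = 0.1092966 GPa^-1
Ex = 9.15 GPa

9.15 GPa


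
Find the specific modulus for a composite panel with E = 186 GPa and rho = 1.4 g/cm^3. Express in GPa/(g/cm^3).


Specific stiffness = E/rho = 186/1.4 = 132.9 GPa/(g/cm^3)

132.9 GPa/(g/cm^3)


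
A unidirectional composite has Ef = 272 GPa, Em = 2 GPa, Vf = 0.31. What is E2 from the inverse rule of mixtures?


1/E2 = Vf/Ef + (1-Vf)/Em = 0.31/272 + 0.69/2
E2 = 2.89 GPa

2.89 GPa


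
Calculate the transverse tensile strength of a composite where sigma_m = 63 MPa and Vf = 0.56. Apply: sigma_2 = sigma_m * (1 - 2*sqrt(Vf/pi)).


factor = 1 - 2*sqrt(0.56/pi) = 0.1556
sigma_2 = 63 * 0.1556 = 9.8 MPa

9.8 MPa


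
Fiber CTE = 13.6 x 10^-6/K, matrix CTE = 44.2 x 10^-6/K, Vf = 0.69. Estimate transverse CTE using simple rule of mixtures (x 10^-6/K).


alpha_2 = alpha_f*Vf + alpha_m*(1-Vf) = 13.6*0.69 + 44.2*0.31 = 23.1 x 10^-6/K

23.1 x 10^-6/K


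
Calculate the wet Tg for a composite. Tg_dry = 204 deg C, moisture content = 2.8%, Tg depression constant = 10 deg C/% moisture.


Tg_wet = Tg_dry - k*moisture = 204 - 10*2.8 = 176.0 deg C

176.0 deg C


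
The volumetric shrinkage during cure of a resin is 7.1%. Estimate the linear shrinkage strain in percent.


Linear shrinkage ≈ vol_shrink/3 = 7.1/3 = 2.367%

2.367%


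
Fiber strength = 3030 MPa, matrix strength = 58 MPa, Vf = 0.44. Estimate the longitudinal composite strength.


sigma_1 = sigma_f*Vf + sigma_m*(1-Vf) = 3030*0.44 + 58*0.56 = 1365.7 MPa

1365.7 MPa


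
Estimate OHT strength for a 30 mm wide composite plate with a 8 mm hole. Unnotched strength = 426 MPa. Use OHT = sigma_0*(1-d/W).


OHT = sigma_0*(1-d/W) = 426*(1-8/30) = 312.4 MPa

312.4 MPa


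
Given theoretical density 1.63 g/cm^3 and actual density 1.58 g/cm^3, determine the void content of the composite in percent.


Void% = (rho_theo - rho_actual)/rho_theo * 100 = (1.63 - 1.58)/1.63 * 100 = 3.07%

3.07%


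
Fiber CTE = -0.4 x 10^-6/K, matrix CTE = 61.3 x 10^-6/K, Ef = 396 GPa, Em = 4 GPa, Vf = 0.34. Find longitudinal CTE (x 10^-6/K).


E1 = Ef*Vf + Em*(1-Vf) = 137.28
alpha_1 = (alpha_f*Ef*Vf + alpha_m*Em*(1-Vf))/E1 = 0.79 x 10^-6/K

0.79 x 10^-6/K


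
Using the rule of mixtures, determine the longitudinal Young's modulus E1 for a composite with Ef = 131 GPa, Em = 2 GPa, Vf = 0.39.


E1 = Ef*Vf + Em*(1-Vf) = 131*0.39 + 2*0.61 = 52.31 GPa

52.31 GPa


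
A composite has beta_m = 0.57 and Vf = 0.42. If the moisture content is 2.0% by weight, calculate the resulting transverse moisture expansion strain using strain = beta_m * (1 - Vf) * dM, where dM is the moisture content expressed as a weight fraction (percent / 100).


dM = 2.0/100 = 0.02
strain = beta_m * (1-Vf) * dM = 0.57 * 0.58 * 0.02 = 0.006612

0.006612


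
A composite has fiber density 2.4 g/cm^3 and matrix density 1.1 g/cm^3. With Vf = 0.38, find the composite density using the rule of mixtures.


rho_c = rho_f*Vf + rho_m*(1-Vf) = 2.4*0.38 + 1.1*0.62 = 1.594 g/cm^3

1.594 g/cm^3


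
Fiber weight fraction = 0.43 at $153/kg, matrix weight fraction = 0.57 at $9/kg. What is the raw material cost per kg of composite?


Cost = cost_f*Wf + cost_m*Wm = 153*0.43 + 9*0.57 = $70.92/kg

$70.92/kg
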